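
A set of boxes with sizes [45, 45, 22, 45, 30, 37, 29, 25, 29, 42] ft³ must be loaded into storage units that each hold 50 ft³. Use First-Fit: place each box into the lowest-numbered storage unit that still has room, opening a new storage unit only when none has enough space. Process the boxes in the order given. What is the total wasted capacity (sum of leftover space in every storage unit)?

storage unit 1: place 45 ft³, 5 ft³ left
storage unit 2: place 45 ft³, 5 ft³ left
storage unit 3: place 22 ft³, 28 ft³ left
storage unit 4: place 45 ft³, 5 ft³ left
storage unit 5: place 30 ft³, 20 ft³ left
storage unit 6: place 37 ft³, 13 ft³ left
storage unit 7: place 29 ft³, 21 ft³ left
storage unit 3: place 25 ft³, 3 ft³ left
storage unit 8: place 29 ft³, 21 ft³ left
storage unit 9: place 42 ft³, 8 ft³ left
9 storage units × 50 ft³ = 450 ft³; used 349 ft³; unused 101 ft³.

101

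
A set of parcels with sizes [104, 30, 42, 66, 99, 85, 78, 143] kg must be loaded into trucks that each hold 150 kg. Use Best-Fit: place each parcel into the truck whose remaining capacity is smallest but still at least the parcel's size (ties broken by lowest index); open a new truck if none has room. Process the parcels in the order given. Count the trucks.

6 trucks

truck 1: place 104 kg, 46 kg left
truck 1: place 30 kg, 16 kg left
truck 2: place 42 kg, 108 kg left
truck 2: place 66 kg, 42 kg left
truck 3: place 99 kg, 51 kg left
truck 4: place 85 kg, 65 kg left
truck 5: place 78 kg, 72 kg left
truck 6: place 143 kg, 7 kg left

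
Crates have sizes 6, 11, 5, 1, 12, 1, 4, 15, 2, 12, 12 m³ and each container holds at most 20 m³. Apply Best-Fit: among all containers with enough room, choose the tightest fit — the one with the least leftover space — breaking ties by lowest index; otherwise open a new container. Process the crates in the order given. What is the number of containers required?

5

container 1: place 6 m³, 14 m³ left
container 1: place 11 m³, 3 m³ left
container 2: place 5 m³, 15 m³ left
container 1: place 1 m³, 2 m³ left
container 2: place 12 m³, 3 m³ left
container 1: place 1 m³, 1 m³ left
container 3: place 4 m³, 16 m³ left
container 3: place 15 m³, 1 m³ left
container 2: place 2 m³, 1 m³ left
container 4: place 12 m³, 8 m³ left
container 5: place 12 m³, 8 m³ left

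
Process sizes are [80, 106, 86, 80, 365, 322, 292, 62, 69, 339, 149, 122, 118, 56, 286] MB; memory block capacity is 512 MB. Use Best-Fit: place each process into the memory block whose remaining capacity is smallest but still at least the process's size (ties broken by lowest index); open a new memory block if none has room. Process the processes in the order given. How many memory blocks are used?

6 memory blocks

memory block 1: place 80 MB, 432 MB left
memory block 1: place 106 MB, 326 MB left
memory block 1: place 86 MB, 240 MB left
memory block 1: place 80 MB, 160 MB left
memory block 2: place 365 MB, 147 MB left
memory block 3: place 322 MB, 190 MB left
memory block 4: place 292 MB, 220 MB left
memory block 2: place 62 MB, 85 MB left
memory block 2: place 69 MB, 16 MB left
memory block 5: place 339 MB, 173 MB left
memory block 1: place 149 MB, 11 MB left
memory block 5: place 122 MB, 51 MB left
memory block 3: place 118 MB, 72 MB left
memory block 3: place 56 MB, 16 MB left
memory block 6: place 286 MB, 226 MB left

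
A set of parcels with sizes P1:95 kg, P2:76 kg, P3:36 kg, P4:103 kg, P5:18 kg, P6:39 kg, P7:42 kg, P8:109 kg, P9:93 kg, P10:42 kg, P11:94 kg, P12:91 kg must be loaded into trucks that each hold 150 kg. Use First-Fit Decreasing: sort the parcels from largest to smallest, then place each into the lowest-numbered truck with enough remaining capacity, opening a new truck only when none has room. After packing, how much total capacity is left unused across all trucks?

Sorted descending: 109, 103, 95, 94, 93, 91, 76, 42, 42, 39, 36, 18.
truck 1: place 109 kg, 41 kg left
truck 2: place 103 kg, 47 kg left
truck 3: place 95 kg, 55 kg left
truck 4: place 94 kg, 56 kg left
truck 5: place 93 kg, 57 kg left
truck 6: place 91 kg, 59 kg left
truck 7: place 76 kg, 74 kg left
truck 2: place 42 kg, 5 kg left
truck 3: place 42 kg, 13 kg left
truck 1: place 39 kg, 2 kg left
truck 4: place 36 kg, 20 kg left
truck 4: place 18 kg, 2 kg left
7 trucks × 150 kg = 1050 kg; used 838 kg; unused 212 kg.

212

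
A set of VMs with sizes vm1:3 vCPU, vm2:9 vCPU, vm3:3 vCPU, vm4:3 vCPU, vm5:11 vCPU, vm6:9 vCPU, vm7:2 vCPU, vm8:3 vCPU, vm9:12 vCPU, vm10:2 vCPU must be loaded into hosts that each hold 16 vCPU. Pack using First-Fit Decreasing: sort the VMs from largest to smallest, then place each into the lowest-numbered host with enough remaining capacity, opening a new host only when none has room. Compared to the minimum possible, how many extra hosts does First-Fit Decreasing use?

First-Fit Decreasing: [12,3] [11,3,2] [9,3,3] [9,2] → 4 hosts.
Total size 57 vCPU; any packing needs at least ⌈57/16⌉ = 4 hosts.
So 4 is already optimal.

0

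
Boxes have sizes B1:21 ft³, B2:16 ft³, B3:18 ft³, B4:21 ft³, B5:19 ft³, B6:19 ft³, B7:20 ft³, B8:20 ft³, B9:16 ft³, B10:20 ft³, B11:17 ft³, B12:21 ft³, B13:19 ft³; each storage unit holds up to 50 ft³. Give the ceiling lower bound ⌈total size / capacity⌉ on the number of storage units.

Total size = 21 + 16 + 18 + 21 + 19 + 19 + 20 + 20 + 16 + 20 + 17 + 21 + 19 = 247 ft³.
⌈247 / 50⌉ = 5.

5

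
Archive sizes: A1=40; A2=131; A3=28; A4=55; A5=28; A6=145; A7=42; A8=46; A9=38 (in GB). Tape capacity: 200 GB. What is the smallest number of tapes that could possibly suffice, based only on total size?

3

Total size = 40 + 131 + 28 + 55 + 28 + 145 + 42 + 46 + 38 = 553 GB.
⌈553 / 200⌉ = 3.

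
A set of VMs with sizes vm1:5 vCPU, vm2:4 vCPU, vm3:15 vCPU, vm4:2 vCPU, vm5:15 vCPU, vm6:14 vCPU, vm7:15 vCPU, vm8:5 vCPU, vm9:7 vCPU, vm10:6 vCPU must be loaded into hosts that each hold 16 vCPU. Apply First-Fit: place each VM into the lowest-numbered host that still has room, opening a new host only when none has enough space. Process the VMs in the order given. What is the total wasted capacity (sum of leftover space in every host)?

Put vm1 (5 vCPU) in host 1; 11 vCPU remain.
Put vm2 (4 vCPU) in host 1; 7 vCPU remain.
Put vm3 (15 vCPU) in host 2; 1 vCPU remain.
Put vm4 (2 vCPU) in host 1; 5 vCPU remain.
Put vm5 (15 vCPU) in host 3; 1 vCPU remain.
Put vm6 (14 vCPU) in host 4; 2 vCPU remain.
Put vm7 (15 vCPU) in host 5; 1 vCPU remain.
Put vm8 (5 vCPU) in host 1; 0 vCPU remain.
Put vm9 (7 vCPU) in host 6; 9 vCPU remain.
Put vm10 (6 vCPU) in host 6; 3 vCPU remain.
6 hosts × 16 vCPU = 96 vCPU; used 88 vCPU; unused 8 vCPU.

8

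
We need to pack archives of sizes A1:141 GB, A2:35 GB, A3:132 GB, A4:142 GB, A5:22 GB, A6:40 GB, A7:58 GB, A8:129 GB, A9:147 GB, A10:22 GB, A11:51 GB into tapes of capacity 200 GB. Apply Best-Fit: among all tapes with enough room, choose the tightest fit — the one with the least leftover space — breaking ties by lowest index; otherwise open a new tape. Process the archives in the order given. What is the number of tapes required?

5 tapes

Put A1 (141 GB) in tape 1; 59 GB remain.
Put A2 (35 GB) in tape 1; 24 GB remain.
Put A3 (132 GB) in tape 2; 68 GB remain.
Put A4 (142 GB) in tape 3; 58 GB remain.
Put A5 (22 GB) in tape 1; 2 GB remain.
Put A6 (40 GB) in tape 3; 18 GB remain.
Put A7 (58 GB) in tape 2; 10 GB remain.
Put A8 (129 GB) in tape 4; 71 GB remain.
Put A9 (147 GB) in tape 5; 53 GB remain.
Put A10 (22 GB) in tape 5; 31 GB remain.
Put A11 (51 GB) in tape 4; 20 GB remain.
Final tapes: [141,35,22] [132,58] [142,40] [129,51] [147,22].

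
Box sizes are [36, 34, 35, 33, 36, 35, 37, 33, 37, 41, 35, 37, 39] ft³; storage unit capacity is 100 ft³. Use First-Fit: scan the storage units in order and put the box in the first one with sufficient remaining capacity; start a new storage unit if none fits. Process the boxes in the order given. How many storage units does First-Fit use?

storage unit 1: place 36 ft³, 64 ft³ left
storage unit 1: place 34 ft³, 30 ft³ left
storage unit 2: place 35 ft³, 65 ft³ left
storage unit 2: place 33 ft³, 32 ft³ left
storage unit 3: place 36 ft³, 64 ft³ left
storage unit 3: place 35 ft³, 29 ft³ left
storage unit 4: place 37 ft³, 63 ft³ left
storage unit 4: place 33 ft³, 30 ft³ left
storage unit 5: place 37 ft³, 63 ft³ left
storage unit 5: place 41 ft³, 22 ft³ left
storage unit 6: place 35 ft³, 65 ft³ left
storage unit 6: place 37 ft³, 28 ft³ left
storage unit 7: place 39 ft³, 61 ft³ left

7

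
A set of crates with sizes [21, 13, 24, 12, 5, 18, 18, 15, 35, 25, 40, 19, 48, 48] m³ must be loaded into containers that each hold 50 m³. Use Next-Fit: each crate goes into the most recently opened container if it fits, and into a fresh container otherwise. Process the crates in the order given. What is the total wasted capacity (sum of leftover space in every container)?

21 m³ → container 1 (remaining 29 m³)
13 m³ → container 1 (remaining 16 m³)
24 m³ → container 2 (remaining 26 m³)
12 m³ → container 2 (remaining 14 m³)
5 m³ → container 2 (remaining 9 m³)
18 m³ → container 3 (remaining 32 m³)
18 m³ → container 3 (remaining 14 m³)
15 m³ → container 4 (remaining 35 m³)
35 m³ → container 4 (remaining 0 m³)
25 m³ → container 5 (remaining 25 m³)
40 m³ → container 6 (remaining 10 m³)
19 m³ → container 7 (remaining 31 m³)
48 m³ → container 8 (remaining 2 m³)
48 m³ → container 9 (remaining 2 m³)
9 containers × 50 m³ = 450 m³; used 341 m³; unused 109 m³.

109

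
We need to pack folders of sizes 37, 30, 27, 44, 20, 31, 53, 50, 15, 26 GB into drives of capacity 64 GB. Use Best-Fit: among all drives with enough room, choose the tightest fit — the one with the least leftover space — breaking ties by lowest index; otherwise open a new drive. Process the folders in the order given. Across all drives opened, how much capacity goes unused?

51

drive 1: place 37 GB, 27 GB left
drive 2: place 30 GB, 34 GB left
drive 1: place 27 GB, 0 GB left
drive 3: place 44 GB, 20 GB left
drive 3: place 20 GB, 0 GB left
drive 2: place 31 GB, 3 GB left
drive 4: place 53 GB, 11 GB left
drive 5: place 50 GB, 14 GB left
drive 6: place 15 GB, 49 GB left
drive 6: place 26 GB, 23 GB left
6 drives × 64 GB = 384 GB; used 333 GB; unused 51 GB.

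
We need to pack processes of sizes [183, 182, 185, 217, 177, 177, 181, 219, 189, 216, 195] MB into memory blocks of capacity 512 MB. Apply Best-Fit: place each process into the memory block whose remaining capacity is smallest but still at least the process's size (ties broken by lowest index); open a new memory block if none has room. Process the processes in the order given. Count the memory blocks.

6 memory blocks

memory block 1: place 183 MB, 329 MB left
memory block 1: place 182 MB, 147 MB left
memory block 2: place 185 MB, 327 MB left
memory block 2: place 217 MB, 110 MB left
memory block 3: place 177 MB, 335 MB left
memory block 3: place 177 MB, 158 MB left
memory block 4: place 181 MB, 331 MB left
memory block 4: place 219 MB, 112 MB left
memory block 5: place 189 MB, 323 MB left
memory block 5: place 216 MB, 107 MB left
memory block 6: place 195 MB, 317 MB left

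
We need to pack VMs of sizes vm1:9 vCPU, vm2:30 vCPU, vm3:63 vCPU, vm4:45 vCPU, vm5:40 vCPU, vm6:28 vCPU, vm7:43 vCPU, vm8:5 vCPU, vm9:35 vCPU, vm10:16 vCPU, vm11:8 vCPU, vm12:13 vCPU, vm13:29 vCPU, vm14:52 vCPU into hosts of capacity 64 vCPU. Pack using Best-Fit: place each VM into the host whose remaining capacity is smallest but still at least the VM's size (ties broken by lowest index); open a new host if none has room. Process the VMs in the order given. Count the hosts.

Put vm1 (9 vCPU) in host 1; 55 vCPU remain.
Put vm2 (30 vCPU) in host 1; 25 vCPU remain.
Put vm3 (63 vCPU) in host 2; 1 vCPU remain.
Put vm4 (45 vCPU) in host 3; 19 vCPU remain.
Put vm5 (40 vCPU) in host 4; 24 vCPU remain.
Put vm6 (28 vCPU) in host 5; 36 vCPU remain.
Put vm7 (43 vCPU) in host 6; 21 vCPU remain.
Put vm8 (5 vCPU) in host 3; 14 vCPU remain.
Put vm9 (35 vCPU) in host 5; 1 vCPU remain.
Put vm10 (16 vCPU) in host 6; 5 vCPU remain.
Put vm11 (8 vCPU) in host 3; 6 vCPU remain.
Put vm12 (13 vCPU) in host 4; 11 vCPU remain.
Put vm13 (29 vCPU) in host 7; 35 vCPU remain.
Put vm14 (52 vCPU) in host 8; 12 vCPU remain.

8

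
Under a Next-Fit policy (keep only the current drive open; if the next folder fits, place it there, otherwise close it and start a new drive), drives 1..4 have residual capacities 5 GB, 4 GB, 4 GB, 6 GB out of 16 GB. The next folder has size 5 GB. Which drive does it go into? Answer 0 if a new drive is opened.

4

Next-Fit only looks at drive 4, which has 6 GB free.
5 GB fits there.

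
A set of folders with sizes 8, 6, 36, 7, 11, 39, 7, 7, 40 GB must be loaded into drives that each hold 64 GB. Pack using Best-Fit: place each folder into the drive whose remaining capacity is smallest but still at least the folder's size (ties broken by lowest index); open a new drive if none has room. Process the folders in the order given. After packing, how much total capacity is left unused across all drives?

31

drive 1: place 8 GB, 56 GB left
drive 1: place 6 GB, 50 GB left
drive 1: place 36 GB, 14 GB left
drive 1: place 7 GB, 7 GB left
drive 2: place 11 GB, 53 GB left
drive 2: place 39 GB, 14 GB left
drive 1: place 7 GB, 0 GB left
drive 2: place 7 GB, 7 GB left
drive 3: place 40 GB, 24 GB left
3 drives × 64 GB = 192 GB; used 161 GB; unused 31 GB.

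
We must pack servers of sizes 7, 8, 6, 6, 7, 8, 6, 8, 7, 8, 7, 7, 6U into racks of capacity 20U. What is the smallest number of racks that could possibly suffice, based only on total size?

Total size = 7 + 8 + 6 + 6 + 7 + 8 + 6 + 8 + 7 + 8 + 7 + 7 + 6 = 91U.
⌈91 / 20⌉ = 5.

5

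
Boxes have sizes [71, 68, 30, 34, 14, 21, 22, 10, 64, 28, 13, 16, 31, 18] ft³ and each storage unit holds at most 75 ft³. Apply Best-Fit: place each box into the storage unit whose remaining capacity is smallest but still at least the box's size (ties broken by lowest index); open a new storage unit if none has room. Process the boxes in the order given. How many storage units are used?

Put 71 ft³ in storage unit 1; 4 ft³ remain.
Put 68 ft³ in storage unit 2; 7 ft³ remain.
Put 30 ft³ in storage unit 3; 45 ft³ remain.
Put 34 ft³ in storage unit 3; 11 ft³ remain.
Put 14 ft³ in storage unit 4; 61 ft³ remain.
Put 21 ft³ in storage unit 4; 40 ft³ remain.
Put 22 ft³ in storage unit 4; 18 ft³ remain.
Put 10 ft³ in storage unit 3; 1 ft³ remain.
Put 64 ft³ in storage unit 5; 11 ft³ remain.
Put 28 ft³ in storage unit 6; 47 ft³ remain.
Put 13 ft³ in storage unit 4; 5 ft³ remain.
Put 16 ft³ in storage unit 6; 31 ft³ remain.
Put 31 ft³ in storage unit 6; 0 ft³ remain.
Put 18 ft³ in storage unit 7; 57 ft³ remain.
Final storage units: [71] [68] [30,34,10] [14,21,22,13] [64] [28,16,31] [18].

7 storage units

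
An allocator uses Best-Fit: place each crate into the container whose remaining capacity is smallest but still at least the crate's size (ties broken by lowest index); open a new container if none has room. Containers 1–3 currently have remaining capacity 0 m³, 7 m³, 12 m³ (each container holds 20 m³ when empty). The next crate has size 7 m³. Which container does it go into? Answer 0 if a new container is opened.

Containers with room: container 2 (7 m³), container 3 (12 m³).
Tightest fit is container 2 with 7 m³ free.

2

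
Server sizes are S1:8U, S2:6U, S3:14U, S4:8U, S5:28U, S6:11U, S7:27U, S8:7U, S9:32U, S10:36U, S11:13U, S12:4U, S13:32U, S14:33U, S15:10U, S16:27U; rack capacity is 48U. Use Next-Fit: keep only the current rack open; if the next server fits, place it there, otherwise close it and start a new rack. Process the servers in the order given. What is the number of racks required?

9 racks

S1 (8U) → rack 1 (remaining 40U)
S2 (6U) → rack 1 (remaining 34U)
S3 (14U) → rack 1 (remaining 20U)
S4 (8U) → rack 1 (remaining 12U)
S5 (28U) → rack 2 (remaining 20U)
S6 (11U) → rack 2 (remaining 9U)
S7 (27U) → rack 3 (remaining 21U)
S8 (7U) → rack 3 (remaining 14U)
S9 (32U) → rack 4 (remaining 16U)
S10 (36U) → rack 5 (remaining 12U)
S11 (13U) → rack 6 (remaining 35U)
S12 (4U) → rack 6 (remaining 31U)
S13 (32U) → rack 7 (remaining 16U)
S14 (33U) → rack 8 (remaining 15U)
S15 (10U) → rack 8 (remaining 5U)
S16 (27U) → rack 9 (remaining 21U)
Final racks: [8,6,14,8] [28,11] [27,7] [32] [36] [13,4] [32] [33,10] [27].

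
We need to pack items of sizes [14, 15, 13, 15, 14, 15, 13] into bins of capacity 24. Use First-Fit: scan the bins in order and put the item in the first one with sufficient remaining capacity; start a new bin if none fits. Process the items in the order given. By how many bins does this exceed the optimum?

First-Fit: [14] [15] [13] [15] [14] [15] [13] → 7 bins.
7 items exceed 12 (half the capacity), and no two of those can share a bin, so at least 7 bins are needed.
So 7 is already optimal.

0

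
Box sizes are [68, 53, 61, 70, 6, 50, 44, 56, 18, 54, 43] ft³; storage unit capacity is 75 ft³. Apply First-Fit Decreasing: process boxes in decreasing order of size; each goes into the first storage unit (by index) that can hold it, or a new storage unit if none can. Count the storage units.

9

Sorted descending: 70, 68, 61, 56, 54, 53, 50, 44, 43, 18, 6.
Put 70 ft³ in storage unit 1; 5 ft³ remain.
Put 68 ft³ in storage unit 2; 7 ft³ remain.
Put 61 ft³ in storage unit 3; 14 ft³ remain.
Put 56 ft³ in storage unit 4; 19 ft³ remain.
Put 54 ft³ in storage unit 5; 21 ft³ remain.
Put 53 ft³ in storage unit 6; 22 ft³ remain.
Put 50 ft³ in storage unit 7; 25 ft³ remain.
Put 44 ft³ in storage unit 8; 31 ft³ remain.
Put 43 ft³ in storage unit 9; 32 ft³ remain.
Put 18 ft³ in storage unit 4; 1 ft³ remain.
Put 6 ft³ in storage unit 2; 1 ft³ remain.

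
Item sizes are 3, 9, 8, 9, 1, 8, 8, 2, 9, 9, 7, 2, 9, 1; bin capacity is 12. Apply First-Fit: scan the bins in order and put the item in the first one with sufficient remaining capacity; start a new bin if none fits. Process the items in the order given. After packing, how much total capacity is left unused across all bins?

23

bin 1: place 3, 9 left
bin 1: place 9, 0 left
bin 2: place 8, 4 left
bin 3: place 9, 3 left
bin 2: place 1, 3 left
bin 4: place 8, 4 left
bin 5: place 8, 4 left
bin 2: place 2, 1 left
bin 6: place 9, 3 left
bin 7: place 9, 3 left
bin 8: place 7, 5 left
bin 3: place 2, 1 left
bin 9: place 9, 3 left
bin 2: place 1, 0 left
9 bins × 12 = 108; used 85; unused 23.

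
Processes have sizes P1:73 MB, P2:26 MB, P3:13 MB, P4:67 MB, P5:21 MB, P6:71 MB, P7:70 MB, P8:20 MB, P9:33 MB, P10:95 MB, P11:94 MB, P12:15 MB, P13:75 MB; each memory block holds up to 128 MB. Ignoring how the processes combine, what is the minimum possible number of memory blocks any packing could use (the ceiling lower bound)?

Total size = 73 + 26 + 13 + 67 + 21 + 71 + 70 + 20 + 33 + 95 + 94 + 15 + 75 = 673 MB.
⌈673 / 128⌉ = 6.

6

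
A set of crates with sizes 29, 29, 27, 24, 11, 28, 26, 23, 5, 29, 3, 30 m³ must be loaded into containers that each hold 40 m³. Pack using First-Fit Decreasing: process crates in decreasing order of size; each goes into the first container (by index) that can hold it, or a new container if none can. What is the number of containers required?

9

Sorted descending: 30, 29, 29, 29, 28, 27, 26, 24, 23, 11, 5, 3.
container 1: place 30 m³, 10 m³ left
container 2: place 29 m³, 11 m³ left
container 3: place 29 m³, 11 m³ left
container 4: place 29 m³, 11 m³ left
container 5: place 28 m³, 12 m³ left
container 6: place 27 m³, 13 m³ left
container 7: place 26 m³, 14 m³ left
container 8: place 24 m³, 16 m³ left
container 9: place 23 m³, 17 m³ left
container 2: place 11 m³, 0 m³ left
container 1: place 5 m³, 5 m³ left
container 1: place 3 m³, 2 m³ left
Final containers: [30,5,3] [29,11] [29] [29] [28] [27] [26] [24] [23].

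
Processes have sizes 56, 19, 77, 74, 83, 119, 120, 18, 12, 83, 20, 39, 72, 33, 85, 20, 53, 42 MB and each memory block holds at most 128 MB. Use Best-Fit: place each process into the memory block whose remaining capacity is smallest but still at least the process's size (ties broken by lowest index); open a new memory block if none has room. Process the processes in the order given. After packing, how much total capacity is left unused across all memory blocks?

memory block 1: place 56 MB, 72 MB left
memory block 1: place 19 MB, 53 MB left
memory block 2: place 77 MB, 51 MB left
memory block 3: place 74 MB, 54 MB left
memory block 4: place 83 MB, 45 MB left
memory block 5: place 119 MB, 9 MB left
memory block 6: place 120 MB, 8 MB left
memory block 4: place 18 MB, 27 MB left
memory block 4: place 12 MB, 15 MB left
memory block 7: place 83 MB, 45 MB left
memory block 7: place 20 MB, 25 MB left
memory block 2: place 39 MB, 12 MB left
memory block 8: place 72 MB, 56 MB left
memory block 1: place 33 MB, 20 MB left
memory block 9: place 85 MB, 43 MB left
memory block 1: place 20 MB, 0 MB left
memory block 3: place 53 MB, 1 MB left
memory block 9: place 42 MB, 1 MB left
9 memory blocks × 128 MB = 1152 MB; used 1025 MB; unused 127 MB.

127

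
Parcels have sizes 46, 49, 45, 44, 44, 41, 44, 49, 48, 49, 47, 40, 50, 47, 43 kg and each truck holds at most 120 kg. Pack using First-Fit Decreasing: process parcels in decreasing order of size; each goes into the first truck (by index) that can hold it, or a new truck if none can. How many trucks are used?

8

Sorted descending: 50, 49, 49, 49, 48, 47, 47, 46, 45, 44, 44, 44, 43, 41, 40.
truck 1: place 50 kg, 70 kg left
truck 1: place 49 kg, 21 kg left
truck 2: place 49 kg, 71 kg left
truck 2: place 49 kg, 22 kg left
truck 3: place 48 kg, 72 kg left
truck 3: place 47 kg, 25 kg left
truck 4: place 47 kg, 73 kg left
truck 4: place 46 kg, 27 kg left
truck 5: place 45 kg, 75 kg left
truck 5: place 44 kg, 31 kg left
truck 6: place 44 kg, 76 kg left
truck 6: place 44 kg, 32 kg left
truck 7: place 43 kg, 77 kg left
truck 7: place 41 kg, 36 kg left
truck 8: place 40 kg, 80 kg left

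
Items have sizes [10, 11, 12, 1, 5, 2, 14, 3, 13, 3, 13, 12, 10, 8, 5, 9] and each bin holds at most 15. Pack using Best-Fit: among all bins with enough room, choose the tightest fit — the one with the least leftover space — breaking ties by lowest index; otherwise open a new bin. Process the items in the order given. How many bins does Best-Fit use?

bin 1: place 10, 5 left
bin 2: place 11, 4 left
bin 3: place 12, 3 left
bin 3: place 1, 2 left
bin 1: place 5, 0 left
bin 3: place 2, 0 left
bin 4: place 14, 1 left
bin 2: place 3, 1 left
bin 5: place 13, 2 left
bin 6: place 3, 12 left
bin 7: place 13, 2 left
bin 6: place 12, 0 left
bin 8: place 10, 5 left
bin 9: place 8, 7 left
bin 8: place 5, 0 left
bin 10: place 9, 6 left
Final bins: [10,5] [11,3] [12,1,2] [14] [13] [3,12] [13] [10,5] [8] [9].

10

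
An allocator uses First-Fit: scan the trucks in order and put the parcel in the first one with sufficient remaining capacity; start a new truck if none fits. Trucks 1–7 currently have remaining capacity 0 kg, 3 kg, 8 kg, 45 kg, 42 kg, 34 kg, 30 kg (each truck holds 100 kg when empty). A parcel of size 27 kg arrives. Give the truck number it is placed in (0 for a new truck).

Trucks with room: truck 4 (45 kg), truck 5 (42 kg), truck 6 (34 kg), truck 7 (30 kg).
The first with room is truck 4.

4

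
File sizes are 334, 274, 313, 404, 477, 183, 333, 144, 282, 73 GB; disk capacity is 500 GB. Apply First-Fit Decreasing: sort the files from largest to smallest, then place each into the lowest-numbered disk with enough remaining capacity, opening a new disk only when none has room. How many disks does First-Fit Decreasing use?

Sorted descending: 477, 404, 334, 333, 313, 282, 274, 183, 144, 73.
477 GB → disk 1 (remaining 23 GB)
404 GB → disk 2 (remaining 96 GB)
334 GB → disk 3 (remaining 166 GB)
333 GB → disk 4 (remaining 167 GB)
313 GB → disk 5 (remaining 187 GB)
282 GB → disk 6 (remaining 218 GB)
274 GB → disk 7 (remaining 226 GB)
183 GB → disk 5 (remaining 4 GB)
144 GB → disk 3 (remaining 22 GB)
73 GB → disk 2 (remaining 23 GB)
Final disks: [477] [404,73] [334,144] [333] [313,183] [282] [274].

7 disks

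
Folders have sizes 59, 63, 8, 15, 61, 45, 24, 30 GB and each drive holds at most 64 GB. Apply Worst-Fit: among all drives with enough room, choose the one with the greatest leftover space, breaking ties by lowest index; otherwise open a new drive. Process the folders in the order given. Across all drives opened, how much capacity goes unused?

79

drive 1: place 59 GB, 5 GB left
drive 2: place 63 GB, 1 GB left
drive 3: place 8 GB, 56 GB left
drive 3: place 15 GB, 41 GB left
drive 4: place 61 GB, 3 GB left
drive 5: place 45 GB, 19 GB left
drive 3: place 24 GB, 17 GB left
drive 6: place 30 GB, 34 GB left
6 drives × 64 GB = 384 GB; used 305 GB; unused 79 GB.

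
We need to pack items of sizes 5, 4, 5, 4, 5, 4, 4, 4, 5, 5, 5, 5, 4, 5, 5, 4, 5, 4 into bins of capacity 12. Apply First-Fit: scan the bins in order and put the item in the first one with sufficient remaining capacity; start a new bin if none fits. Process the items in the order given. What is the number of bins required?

5 → bin 1 (remaining 7)
4 → bin 1 (remaining 3)
5 → bin 2 (remaining 7)
4 → bin 2 (remaining 3)
5 → bin 3 (remaining 7)
4 → bin 3 (remaining 3)
4 → bin 4 (remaining 8)
4 → bin 4 (remaining 4)
5 → bin 5 (remaining 7)
5 → bin 5 (remaining 2)
5 → bin 6 (remaining 7)
5 → bin 6 (remaining 2)
4 → bin 4 (remaining 0)
5 → bin 7 (remaining 7)
5 → bin 7 (remaining 2)
4 → bin 8 (remaining 8)
5 → bin 8 (remaining 3)
4 → bin 9 (remaining 8)

9 bins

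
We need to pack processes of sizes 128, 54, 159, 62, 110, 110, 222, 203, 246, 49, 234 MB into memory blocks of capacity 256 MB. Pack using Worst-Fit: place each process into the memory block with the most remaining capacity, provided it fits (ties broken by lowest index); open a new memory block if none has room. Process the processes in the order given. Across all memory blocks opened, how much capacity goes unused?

Put 128 MB in memory block 1; 128 MB remain.
Put 54 MB in memory block 1; 74 MB remain.
Put 159 MB in memory block 2; 97 MB remain.
Put 62 MB in memory block 2; 35 MB remain.
Put 110 MB in memory block 3; 146 MB remain.
Put 110 MB in memory block 3; 36 MB remain.
Put 222 MB in memory block 4; 34 MB remain.
Put 203 MB in memory block 5; 53 MB remain.
Put 246 MB in memory block 6; 10 MB remain.
Put 49 MB in memory block 1; 25 MB remain.
Put 234 MB in memory block 7; 22 MB remain.
7 memory blocks × 256 MB = 1792 MB; used 1577 MB; unused 215 MB.

215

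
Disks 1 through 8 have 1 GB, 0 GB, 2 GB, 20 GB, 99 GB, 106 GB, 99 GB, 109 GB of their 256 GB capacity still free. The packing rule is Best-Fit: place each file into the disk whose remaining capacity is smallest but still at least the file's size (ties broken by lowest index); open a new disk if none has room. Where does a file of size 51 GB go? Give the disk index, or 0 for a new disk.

5

Disks with room: disk 5 (99 GB), disk 6 (106 GB), disk 7 (99 GB), disk 8 (109 GB).
Tightest fit is disk 5 with 99 GB free.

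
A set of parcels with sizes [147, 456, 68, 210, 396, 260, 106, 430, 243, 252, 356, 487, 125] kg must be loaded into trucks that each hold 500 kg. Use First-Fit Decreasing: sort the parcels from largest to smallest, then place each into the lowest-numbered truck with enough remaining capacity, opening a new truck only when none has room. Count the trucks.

8

Sorted descending: 487, 456, 430, 396, 356, 260, 252, 243, 210, 147, 125, 106, 68.
487 kg → truck 1 (remaining 13 kg)
456 kg → truck 2 (remaining 44 kg)
430 kg → truck 3 (remaining 70 kg)
396 kg → truck 4 (remaining 104 kg)
356 kg → truck 5 (remaining 144 kg)
260 kg → truck 6 (remaining 240 kg)
252 kg → truck 7 (remaining 248 kg)
243 kg → truck 7 (remaining 5 kg)
210 kg → truck 6 (remaining 30 kg)
147 kg → truck 8 (remaining 353 kg)
125 kg → truck 5 (remaining 19 kg)
106 kg → truck 8 (remaining 247 kg)
68 kg → truck 3 (remaining 2 kg)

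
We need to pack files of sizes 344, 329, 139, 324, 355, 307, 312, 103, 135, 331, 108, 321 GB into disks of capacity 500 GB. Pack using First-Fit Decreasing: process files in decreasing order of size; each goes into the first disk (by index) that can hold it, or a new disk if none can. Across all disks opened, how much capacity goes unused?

892

Sorted descending: 355, 344, 331, 329, 324, 321, 312, 307, 139, 135, 108, 103.
Put 355 GB in disk 1; 145 GB remain.
Put 344 GB in disk 2; 156 GB remain.
Put 331 GB in disk 3; 169 GB remain.
Put 329 GB in disk 4; 171 GB remain.
Put 324 GB in disk 5; 176 GB remain.
Put 321 GB in disk 6; 179 GB remain.
Put 312 GB in disk 7; 188 GB remain.
Put 307 GB in disk 8; 193 GB remain.
Put 139 GB in disk 1; 6 GB remain.
Put 135 GB in disk 2; 21 GB remain.
Put 108 GB in disk 3; 61 GB remain.
Put 103 GB in disk 4; 68 GB remain.
8 disks × 500 GB = 4000 GB; used 3108 GB; unused 892 GB.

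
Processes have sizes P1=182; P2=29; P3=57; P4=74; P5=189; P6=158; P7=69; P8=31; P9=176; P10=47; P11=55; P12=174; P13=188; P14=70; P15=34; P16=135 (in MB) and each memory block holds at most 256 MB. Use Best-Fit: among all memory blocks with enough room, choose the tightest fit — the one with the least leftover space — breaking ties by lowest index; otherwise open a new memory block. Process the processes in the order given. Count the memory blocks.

P1 (182 MB) → memory block 1 (remaining 74 MB)
P2 (29 MB) → memory block 1 (remaining 45 MB)
P3 (57 MB) → memory block 2 (remaining 199 MB)
P4 (74 MB) → memory block 2 (remaining 125 MB)
P5 (189 MB) → memory block 3 (remaining 67 MB)
P6 (158 MB) → memory block 4 (remaining 98 MB)
P7 (69 MB) → memory block 4 (remaining 29 MB)
P8 (31 MB) → memory block 1 (remaining 14 MB)
P9 (176 MB) → memory block 5 (remaining 80 MB)
P10 (47 MB) → memory block 3 (remaining 20 MB)
P11 (55 MB) → memory block 5 (remaining 25 MB)
P12 (174 MB) → memory block 6 (remaining 82 MB)
P13 (188 MB) → memory block 7 (remaining 68 MB)
P14 (70 MB) → memory block 6 (remaining 12 MB)
P15 (34 MB) → memory block 7 (remaining 34 MB)
P16 (135 MB) → memory block 8 (remaining 121 MB)

8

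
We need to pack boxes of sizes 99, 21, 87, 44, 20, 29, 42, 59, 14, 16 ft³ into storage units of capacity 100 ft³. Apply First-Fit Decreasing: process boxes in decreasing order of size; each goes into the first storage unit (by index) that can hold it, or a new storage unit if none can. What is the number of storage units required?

Sorted descending: 99, 87, 59, 44, 42, 29, 21, 20, 16, 14.
storage unit 1: place 99 ft³, 1 ft³ left
storage unit 2: place 87 ft³, 13 ft³ left
storage unit 3: place 59 ft³, 41 ft³ left
storage unit 4: place 44 ft³, 56 ft³ left
storage unit 4: place 42 ft³, 14 ft³ left
storage unit 3: place 29 ft³, 12 ft³ left
storage unit 5: place 21 ft³, 79 ft³ left
storage unit 5: place 20 ft³, 59 ft³ left
storage unit 5: place 16 ft³, 43 ft³ left
storage unit 4: place 14 ft³, 0 ft³ left
Final storage units: [99] [87] [59,29] [44,42,14] [21,20,16].

5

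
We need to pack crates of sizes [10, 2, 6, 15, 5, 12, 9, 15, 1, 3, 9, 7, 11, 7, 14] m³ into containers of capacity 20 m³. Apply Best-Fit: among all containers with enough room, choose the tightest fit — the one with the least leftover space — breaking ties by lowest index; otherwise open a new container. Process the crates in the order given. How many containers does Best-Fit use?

7

Put 10 m³ in container 1; 10 m³ remain.
Put 2 m³ in container 1; 8 m³ remain.
Put 6 m³ in container 1; 2 m³ remain.
Put 15 m³ in container 2; 5 m³ remain.
Put 5 m³ in container 2; 0 m³ remain.
Put 12 m³ in container 3; 8 m³ remain.
Put 9 m³ in container 4; 11 m³ remain.
Put 15 m³ in container 5; 5 m³ remain.
Put 1 m³ in container 1; 1 m³ remain.
Put 3 m³ in container 5; 2 m³ remain.
Put 9 m³ in container 4; 2 m³ remain.
Put 7 m³ in container 3; 1 m³ remain.
Put 11 m³ in container 6; 9 m³ remain.
Put 7 m³ in container 6; 2 m³ remain.
Put 14 m³ in container 7; 6 m³ remain.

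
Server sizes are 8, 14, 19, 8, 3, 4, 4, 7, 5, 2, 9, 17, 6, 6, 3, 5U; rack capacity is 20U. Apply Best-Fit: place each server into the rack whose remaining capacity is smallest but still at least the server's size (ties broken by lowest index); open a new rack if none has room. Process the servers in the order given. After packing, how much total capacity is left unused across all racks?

Put 8U in rack 1; 12U remain.
Put 14U in rack 2; 6U remain.
Put 19U in rack 3; 1U remain.
Put 8U in rack 1; 4U remain.
Put 3U in rack 1; 1U remain.
Put 4U in rack 2; 2U remain.
Put 4U in rack 4; 16U remain.
Put 7U in rack 4; 9U remain.
Put 5U in rack 4; 4U remain.
Put 2U in rack 2; 0U remain.
Put 9U in rack 5; 11U remain.
Put 17U in rack 6; 3U remain.
Put 6U in rack 5; 5U remain.
Put 6U in rack 7; 14U remain.
Put 3U in rack 6; 0U remain.
Put 5U in rack 5; 0U remain.
7 racks × 20U = 140U; used 120U; unused 20U.

20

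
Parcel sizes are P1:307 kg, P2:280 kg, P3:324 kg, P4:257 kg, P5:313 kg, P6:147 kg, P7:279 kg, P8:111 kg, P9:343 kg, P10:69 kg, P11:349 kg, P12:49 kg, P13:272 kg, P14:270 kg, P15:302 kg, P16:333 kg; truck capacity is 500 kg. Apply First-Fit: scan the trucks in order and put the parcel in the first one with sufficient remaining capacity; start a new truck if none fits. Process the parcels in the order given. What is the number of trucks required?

12

truck 1: place P1 (307 kg), 193 kg left
truck 2: place P2 (280 kg), 220 kg left
truck 3: place P3 (324 kg), 176 kg left
truck 4: place P4 (257 kg), 243 kg left
truck 5: place P5 (313 kg), 187 kg left
truck 1: place P6 (147 kg), 46 kg left
truck 6: place P7 (279 kg), 221 kg left
truck 2: place P8 (111 kg), 109 kg left
truck 7: place P9 (343 kg), 157 kg left
truck 2: place P10 (69 kg), 40 kg left
truck 8: place P11 (349 kg), 151 kg left
truck 3: place P12 (49 kg), 127 kg left
truck 9: place P13 (272 kg), 228 kg left
truck 10: place P14 (270 kg), 230 kg left
truck 11: place P15 (302 kg), 198 kg left
truck 12: place P16 (333 kg), 167 kg left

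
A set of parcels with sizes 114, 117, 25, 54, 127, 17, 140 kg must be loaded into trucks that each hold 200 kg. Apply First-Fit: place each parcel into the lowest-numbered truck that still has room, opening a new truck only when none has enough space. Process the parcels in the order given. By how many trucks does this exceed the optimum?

0

First-Fit: [114,25,54] [117,17] [127] [140] → 4 trucks.
4 parcels exceed 100 kg (half the capacity), and no two of those can share a truck, so at least 4 trucks are needed.
So 4 is already optimal.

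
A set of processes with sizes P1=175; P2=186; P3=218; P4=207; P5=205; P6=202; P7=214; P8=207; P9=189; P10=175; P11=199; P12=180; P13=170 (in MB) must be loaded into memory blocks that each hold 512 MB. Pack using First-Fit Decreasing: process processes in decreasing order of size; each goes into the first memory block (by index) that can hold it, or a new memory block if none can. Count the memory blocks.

7 memory blocks

Sorted descending: 218, 214, 207, 207, 205, 202, 199, 189, 186, 180, 175, 175, 170.
218 MB → memory block 1 (remaining 294 MB)
214 MB → memory block 1 (remaining 80 MB)
207 MB → memory block 2 (remaining 305 MB)
207 MB → memory block 2 (remaining 98 MB)
205 MB → memory block 3 (remaining 307 MB)
202 MB → memory block 3 (remaining 105 MB)
199 MB → memory block 4 (remaining 313 MB)
189 MB → memory block 4 (remaining 124 MB)
186 MB → memory block 5 (remaining 326 MB)
180 MB → memory block 5 (remaining 146 MB)
175 MB → memory block 6 (remaining 337 MB)
175 MB → memory block 6 (remaining 162 MB)
170 MB → memory block 7 (remaining 342 MB)
Final memory blocks: [218,214] [207,207] [205,202] [199,189] [186,180] [175,175] [170].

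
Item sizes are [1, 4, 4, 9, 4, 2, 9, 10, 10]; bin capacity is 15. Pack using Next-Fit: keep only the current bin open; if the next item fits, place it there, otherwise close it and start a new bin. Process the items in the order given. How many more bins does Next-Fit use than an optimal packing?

1

Next-Fit: [1,4,4] [9,4,2] [9] [10] [10] → 5 bins.
Total size 53; any packing needs at least ⌈53/15⌉ = 4 bins.
An optimal packing achieves that bound: [10,4,1] [10,4] [9,4,2] [9] → 4 bins.
Excess: 5 − 4 = 1.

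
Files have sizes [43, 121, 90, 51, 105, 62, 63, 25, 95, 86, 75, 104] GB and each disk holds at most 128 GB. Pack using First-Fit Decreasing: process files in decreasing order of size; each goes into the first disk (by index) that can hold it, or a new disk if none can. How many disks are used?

Sorted descending: 121, 105, 104, 95, 90, 86, 75, 63, 62, 51, 43, 25.
Put 121 GB in disk 1; 7 GB remain.
Put 105 GB in disk 2; 23 GB remain.
Put 104 GB in disk 3; 24 GB remain.
Put 95 GB in disk 4; 33 GB remain.
Put 90 GB in disk 5; 38 GB remain.
Put 86 GB in disk 6; 42 GB remain.
Put 75 GB in disk 7; 53 GB remain.
Put 63 GB in disk 8; 65 GB remain.
Put 62 GB in disk 8; 3 GB remain.
Put 51 GB in disk 7; 2 GB remain.
Put 43 GB in disk 9; 85 GB remain.
Put 25 GB in disk 4; 8 GB remain.

9 disks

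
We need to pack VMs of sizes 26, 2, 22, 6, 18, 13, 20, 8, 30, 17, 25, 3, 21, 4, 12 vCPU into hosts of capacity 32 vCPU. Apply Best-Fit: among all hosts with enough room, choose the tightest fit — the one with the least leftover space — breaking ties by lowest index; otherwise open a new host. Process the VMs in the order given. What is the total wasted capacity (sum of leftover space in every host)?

29

host 1: place 26 vCPU, 6 vCPU left
host 1: place 2 vCPU, 4 vCPU left
host 2: place 22 vCPU, 10 vCPU left
host 2: place 6 vCPU, 4 vCPU left
host 3: place 18 vCPU, 14 vCPU left
host 3: place 13 vCPU, 1 vCPU left
host 4: place 20 vCPU, 12 vCPU left
host 4: place 8 vCPU, 4 vCPU left
host 5: place 30 vCPU, 2 vCPU left
host 6: place 17 vCPU, 15 vCPU left
host 7: place 25 vCPU, 7 vCPU left
host 1: place 3 vCPU, 1 vCPU left
host 8: place 21 vCPU, 11 vCPU left
host 2: place 4 vCPU, 0 vCPU left
host 6: place 12 vCPU, 3 vCPU left
8 hosts × 32 vCPU = 256 vCPU; used 227 vCPU; unused 29 vCPU.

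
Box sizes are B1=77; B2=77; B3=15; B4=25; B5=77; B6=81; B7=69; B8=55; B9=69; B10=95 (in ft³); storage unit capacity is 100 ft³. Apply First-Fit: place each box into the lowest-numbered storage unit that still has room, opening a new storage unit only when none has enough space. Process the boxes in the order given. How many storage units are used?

storage unit 1: place B1 (77 ft³), 23 ft³ left
storage unit 2: place B2 (77 ft³), 23 ft³ left
storage unit 1: place B3 (15 ft³), 8 ft³ left
storage unit 3: place B4 (25 ft³), 75 ft³ left
storage unit 4: place B5 (77 ft³), 23 ft³ left
storage unit 5: place B6 (81 ft³), 19 ft³ left
storage unit 3: place B7 (69 ft³), 6 ft³ left
storage unit 6: place B8 (55 ft³), 45 ft³ left
storage unit 7: place B9 (69 ft³), 31 ft³ left
storage unit 8: place B10 (95 ft³), 5 ft³ left

8 storage units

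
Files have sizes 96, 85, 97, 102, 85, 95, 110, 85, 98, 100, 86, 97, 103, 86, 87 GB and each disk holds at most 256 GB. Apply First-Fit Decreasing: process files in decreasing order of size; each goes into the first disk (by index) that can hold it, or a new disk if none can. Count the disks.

7

Sorted descending: 110, 103, 102, 100, 98, 97, 97, 96, 95, 87, 86, 86, 85, 85, 85.
110 GB → disk 1 (remaining 146 GB)
103 GB → disk 1 (remaining 43 GB)
102 GB → disk 2 (remaining 154 GB)
100 GB → disk 2 (remaining 54 GB)
98 GB → disk 3 (remaining 158 GB)
97 GB → disk 3 (remaining 61 GB)
97 GB → disk 4 (remaining 159 GB)
96 GB → disk 4 (remaining 63 GB)
95 GB → disk 5 (remaining 161 GB)
87 GB → disk 5 (remaining 74 GB)
86 GB → disk 6 (remaining 170 GB)
86 GB → disk 6 (remaining 84 GB)
85 GB → disk 7 (remaining 171 GB)
85 GB → disk 7 (remaining 86 GB)
85 GB → disk 7 (remaining 1 GB)
Final disks: [110,103] [102,100] [98,97] [97,96] [95,87] [86,86] [85,85,85].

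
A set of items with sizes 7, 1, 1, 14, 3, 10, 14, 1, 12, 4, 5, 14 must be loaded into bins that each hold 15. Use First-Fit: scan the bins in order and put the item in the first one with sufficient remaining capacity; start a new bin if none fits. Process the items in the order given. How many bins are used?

7 bins

7 → bin 1 (remaining 8)
1 → bin 1 (remaining 7)
1 → bin 1 (remaining 6)
14 → bin 2 (remaining 1)
3 → bin 1 (remaining 3)
10 → bin 3 (remaining 5)
14 → bin 4 (remaining 1)
1 → bin 1 (remaining 2)
12 → bin 5 (remaining 3)
4 → bin 3 (remaining 1)
5 → bin 6 (remaining 10)
14 → bin 7 (remaining 1)
Final bins: [7,1,1,3,1] [14] [10,4] [14] [12] [5] [14].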